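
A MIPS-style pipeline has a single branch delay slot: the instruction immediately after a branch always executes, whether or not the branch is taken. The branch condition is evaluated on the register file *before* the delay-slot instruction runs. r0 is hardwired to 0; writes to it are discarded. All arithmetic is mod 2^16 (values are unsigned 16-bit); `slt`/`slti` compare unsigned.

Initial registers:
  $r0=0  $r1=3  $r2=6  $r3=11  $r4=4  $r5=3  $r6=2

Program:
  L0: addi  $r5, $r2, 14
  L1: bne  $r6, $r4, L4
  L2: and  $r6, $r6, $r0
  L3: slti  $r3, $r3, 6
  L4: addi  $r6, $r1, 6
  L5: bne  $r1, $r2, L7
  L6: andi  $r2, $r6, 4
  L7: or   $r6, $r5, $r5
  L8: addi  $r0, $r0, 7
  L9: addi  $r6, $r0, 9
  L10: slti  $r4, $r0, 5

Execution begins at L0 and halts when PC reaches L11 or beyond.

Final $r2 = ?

0

#0 addi  $r5, $r2, 14 ; 0/3/6/11/4/20/2
#1 bne  $r6, $r4, L4 ; 0/3/6/11/4/20/2 ; →target
#2 and  $r6, $r6, $r0 ; 0/3/6/11/4/20/0
#4 addi  $r6, $r1, 6 ; 0/3/6/11/4/20/9
#5 bne  $r1, $r2, L7 ; 0/3/6/11/4/20/9 ; →target
#6 andi  $r2, $r6, 4 ; 0/3/0/11/4/20/9
#7 or   $r6, $r5, $r5 ; 0/3/0/11/4/20/20
#8 addi  $r0, $r0, 7 ; 0/3/0/11/4/20/20
#9 addi  $r6, $r0, 9 ; 0/3/0/11/4/20/9
#10 slti  $r4, $r0, 5 ; 0/3/0/11/1/20/9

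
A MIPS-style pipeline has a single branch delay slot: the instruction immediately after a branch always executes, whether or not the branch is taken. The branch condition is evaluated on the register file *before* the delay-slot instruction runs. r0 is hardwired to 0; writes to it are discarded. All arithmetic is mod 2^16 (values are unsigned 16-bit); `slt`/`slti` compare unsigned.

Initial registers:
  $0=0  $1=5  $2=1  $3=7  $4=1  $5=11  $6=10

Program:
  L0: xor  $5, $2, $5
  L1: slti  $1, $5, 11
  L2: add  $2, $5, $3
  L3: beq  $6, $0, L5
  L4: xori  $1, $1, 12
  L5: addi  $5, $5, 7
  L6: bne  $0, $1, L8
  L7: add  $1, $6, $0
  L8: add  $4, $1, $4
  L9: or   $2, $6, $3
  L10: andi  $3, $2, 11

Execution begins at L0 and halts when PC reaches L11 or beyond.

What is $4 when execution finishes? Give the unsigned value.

  step pc=0: xor  $5, $2, $5  regs=(0,5,1,7,1,10,10)
  step pc=1: slti  $1, $5, 11  regs=(0,1,1,7,1,10,10)
  step pc=2: add  $2, $5, $3  regs=(0,1,17,7,1,10,10)
  step pc=3: beq  $6, $0, L5  cond=F  regs=(0,1,17,7,1,10,10)
  step pc=4: xori  $1, $1, 12  regs=(0,13,17,7,1,10,10)
  step pc=5: addi  $5, $5, 7  regs=(0,13,17,7,1,17,10)
  step pc=6: bne  $0, $1, L8  cond=T  regs=(0,13,17,7,1,17,10)
  step pc=7: add  $1, $6, $0  regs=(0,10,17,7,1,17,10)
  step pc=8: add  $4, $1, $4  regs=(0,10,17,7,11,17,10)
  step pc=9: or   $2, $6, $3  regs=(0,10,15,7,11,17,10)
  step pc=10: andi  $3, $2, 11  regs=(0,10,15,11,11,17,10)

11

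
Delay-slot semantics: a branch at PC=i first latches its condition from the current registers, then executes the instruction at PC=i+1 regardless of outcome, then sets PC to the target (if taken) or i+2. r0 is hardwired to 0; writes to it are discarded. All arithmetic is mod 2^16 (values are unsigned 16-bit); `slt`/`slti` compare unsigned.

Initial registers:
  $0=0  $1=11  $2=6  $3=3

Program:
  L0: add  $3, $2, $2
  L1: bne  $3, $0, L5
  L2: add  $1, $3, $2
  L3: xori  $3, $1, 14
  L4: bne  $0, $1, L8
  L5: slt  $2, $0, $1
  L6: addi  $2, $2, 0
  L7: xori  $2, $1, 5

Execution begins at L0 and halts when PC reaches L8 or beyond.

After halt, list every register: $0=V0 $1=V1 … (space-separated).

$0=0 $1=18 $2=23 $3=12

[0] add  $3, $2, $2  →  {$0:0, $1:11, $2:6, $3:12}
[1] bne  $3, $0, L5  →  {$0:0, $1:11, $2:6, $3:12}  ⟨branch taken⟩
[2] add  $1, $3, $2  →  {$0:0, $1:18, $2:6, $3:12}
[5] slt  $2, $0, $1  →  {$0:0, $1:18, $2:1, $3:12}
[6] addi  $2, $2, 0  →  {$0:0, $1:18, $2:1, $3:12}
[7] xori  $2, $1, 5  →  {$0:0, $1:18, $2:23, $3:12}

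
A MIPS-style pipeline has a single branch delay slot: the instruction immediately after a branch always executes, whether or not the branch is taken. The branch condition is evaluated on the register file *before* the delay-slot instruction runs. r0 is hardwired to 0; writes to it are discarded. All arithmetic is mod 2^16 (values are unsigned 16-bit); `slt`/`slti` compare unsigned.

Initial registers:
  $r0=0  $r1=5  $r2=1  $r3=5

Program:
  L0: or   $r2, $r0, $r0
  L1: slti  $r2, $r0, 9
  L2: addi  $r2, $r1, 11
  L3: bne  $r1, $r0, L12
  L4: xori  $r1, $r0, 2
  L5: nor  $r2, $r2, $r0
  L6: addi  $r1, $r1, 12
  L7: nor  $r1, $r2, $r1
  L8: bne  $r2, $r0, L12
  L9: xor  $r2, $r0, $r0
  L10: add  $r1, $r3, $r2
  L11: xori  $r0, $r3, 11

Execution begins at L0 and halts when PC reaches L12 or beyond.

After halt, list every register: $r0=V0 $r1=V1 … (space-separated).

$r0=0 $r1=2 $r2=16 $r3=5

#0 or   $r2, $r0, $r0 ; 0/5/0/5
#1 slti  $r2, $r0, 9 ; 0/5/1/5
#2 addi  $r2, $r1, 11 ; 0/5/16/5
#3 bne  $r1, $r0, L12 ; 0/5/16/5 ; →target
#4 xori  $r1, $r0, 2 ; 0/2/16/5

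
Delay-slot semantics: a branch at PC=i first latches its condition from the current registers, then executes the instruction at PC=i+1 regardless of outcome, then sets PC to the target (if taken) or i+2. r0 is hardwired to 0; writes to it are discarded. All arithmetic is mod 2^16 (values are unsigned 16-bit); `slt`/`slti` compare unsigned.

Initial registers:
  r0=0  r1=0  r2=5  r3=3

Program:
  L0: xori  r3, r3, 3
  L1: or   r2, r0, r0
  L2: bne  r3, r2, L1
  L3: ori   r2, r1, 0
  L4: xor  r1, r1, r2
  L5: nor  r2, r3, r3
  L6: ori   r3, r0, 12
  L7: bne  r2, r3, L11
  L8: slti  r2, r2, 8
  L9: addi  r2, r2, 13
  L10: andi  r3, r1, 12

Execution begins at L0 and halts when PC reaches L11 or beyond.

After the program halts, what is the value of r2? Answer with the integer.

  step pc=0: xori  r3, r3, 3  regs=(0,0,5,0)
  step pc=1: or   r2, r0, r0  regs=(0,0,0,0)
  step pc=2: bne  r3, r2, L1  cond=F  regs=(0,0,0,0)
  step pc=3: ori   r2, r1, 0  regs=(0,0,0,0)
  step pc=4: xor  r1, r1, r2  regs=(0,0,0,0)
  step pc=5: nor  r2, r3, r3  regs=(0,0,65535,0)
  step pc=6: ori   r3, r0, 12  regs=(0,0,65535,12)
  step pc=7: bne  r2, r3, L11  cond=T  regs=(0,0,65535,12)
  step pc=8: slti  r2, r2, 8  regs=(0,0,0,12)

0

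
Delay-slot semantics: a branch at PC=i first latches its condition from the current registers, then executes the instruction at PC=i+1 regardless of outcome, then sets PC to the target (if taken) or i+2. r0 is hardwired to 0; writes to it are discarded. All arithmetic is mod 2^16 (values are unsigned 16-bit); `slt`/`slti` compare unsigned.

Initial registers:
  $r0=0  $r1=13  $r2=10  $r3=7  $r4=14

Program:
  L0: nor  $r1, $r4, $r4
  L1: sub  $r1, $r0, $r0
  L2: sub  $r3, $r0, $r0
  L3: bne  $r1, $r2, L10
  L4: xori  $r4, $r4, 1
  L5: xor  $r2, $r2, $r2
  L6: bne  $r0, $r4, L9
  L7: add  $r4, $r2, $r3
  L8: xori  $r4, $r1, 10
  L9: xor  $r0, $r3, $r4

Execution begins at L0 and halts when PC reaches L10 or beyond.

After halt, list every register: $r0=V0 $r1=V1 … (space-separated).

$r0=0 $r1=0 $r2=10 $r3=0 $r4=15

[0] nor  $r1, $r4, $r4  →  {$r0:0, $r1:65521, $r2:10, $r3:7, $r4:14}
[1] sub  $r1, $r0, $r0  →  {$r0:0, $r1:0, $r2:10, $r3:7, $r4:14}
[2] sub  $r3, $r0, $r0  →  {$r0:0, $r1:0, $r2:10, $r3:0, $r4:14}
[3] bne  $r1, $r2, L10  →  {$r0:0, $r1:0, $r2:10, $r3:0, $r4:14}  ⟨branch taken⟩
[4] xori  $r4, $r4, 1  →  {$r0:0, $r1:0, $r2:10, $r3:0, $r4:15}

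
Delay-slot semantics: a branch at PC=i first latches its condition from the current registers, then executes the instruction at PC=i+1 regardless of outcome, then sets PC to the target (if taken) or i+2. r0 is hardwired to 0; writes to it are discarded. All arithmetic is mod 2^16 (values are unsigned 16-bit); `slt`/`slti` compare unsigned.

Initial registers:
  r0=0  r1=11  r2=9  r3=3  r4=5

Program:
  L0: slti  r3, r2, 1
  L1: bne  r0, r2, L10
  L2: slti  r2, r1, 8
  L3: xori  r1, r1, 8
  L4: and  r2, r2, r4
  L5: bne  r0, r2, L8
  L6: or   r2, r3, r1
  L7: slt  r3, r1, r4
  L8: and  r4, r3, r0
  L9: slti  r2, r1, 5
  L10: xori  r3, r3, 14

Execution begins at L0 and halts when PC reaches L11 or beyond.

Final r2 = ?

0

  step pc=0: slti  r3, r2, 1  regs=(0,11,9,0,5)
  step pc=1: bne  r0, r2, L10  cond=T  regs=(0,11,9,0,5)
  step pc=2: slti  r2, r1, 8  regs=(0,11,0,0,5)
  step pc=10: xori  r3, r3, 14  regs=(0,11,0,14,5)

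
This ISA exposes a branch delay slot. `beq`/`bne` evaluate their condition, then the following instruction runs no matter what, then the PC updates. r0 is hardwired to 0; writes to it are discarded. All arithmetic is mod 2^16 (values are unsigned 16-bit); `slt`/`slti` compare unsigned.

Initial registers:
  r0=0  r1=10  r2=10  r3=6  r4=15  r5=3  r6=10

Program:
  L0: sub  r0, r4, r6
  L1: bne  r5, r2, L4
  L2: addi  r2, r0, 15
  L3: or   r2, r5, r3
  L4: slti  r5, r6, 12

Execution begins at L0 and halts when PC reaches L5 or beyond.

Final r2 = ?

#0 sub  r0, r4, r6 ; 0/10/10/6/15/3/10
#1 bne  r5, r2, L4 ; 0/10/10/6/15/3/10 ; →target
#2 addi  r2, r0, 15 ; 0/10/15/6/15/3/10
#4 slti  r5, r6, 12 ; 0/10/15/6/15/1/10

15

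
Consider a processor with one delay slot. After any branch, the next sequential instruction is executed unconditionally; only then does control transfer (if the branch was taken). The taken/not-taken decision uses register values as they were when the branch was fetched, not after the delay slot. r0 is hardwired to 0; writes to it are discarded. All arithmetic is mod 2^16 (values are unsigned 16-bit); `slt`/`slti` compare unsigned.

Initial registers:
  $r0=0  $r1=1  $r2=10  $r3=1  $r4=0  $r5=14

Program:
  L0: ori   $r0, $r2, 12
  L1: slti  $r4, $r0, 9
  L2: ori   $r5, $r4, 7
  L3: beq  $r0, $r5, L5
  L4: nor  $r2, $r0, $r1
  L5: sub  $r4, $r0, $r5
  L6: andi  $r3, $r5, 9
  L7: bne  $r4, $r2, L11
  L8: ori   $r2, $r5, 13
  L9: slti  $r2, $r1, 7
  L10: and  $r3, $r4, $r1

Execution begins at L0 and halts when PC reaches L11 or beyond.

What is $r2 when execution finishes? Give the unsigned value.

15

[0] ori   $r0, $r2, 12  →  {$r0:0, $r1:1, $r2:10, $r3:1, $r4:0, $r5:14}
[1] slti  $r4, $r0, 9  →  {$r0:0, $r1:1, $r2:10, $r3:1, $r4:1, $r5:14}
[2] ori   $r5, $r4, 7  →  {$r0:0, $r1:1, $r2:10, $r3:1, $r4:1, $r5:7}
[3] beq  $r0, $r5, L5  →  {$r0:0, $r1:1, $r2:10, $r3:1, $r4:1, $r5:7}  ⟨branch fallthrough⟩
[4] nor  $r2, $r0, $r1  →  {$r0:0, $r1:1, $r2:65534, $r3:1, $r4:1, $r5:7}
[5] sub  $r4, $r0, $r5  →  {$r0:0, $r1:1, $r2:65534, $r3:1, $r4:65529, $r5:7}
[6] andi  $r3, $r5, 9  →  {$r0:0, $r1:1, $r2:65534, $r3:1, $r4:65529, $r5:7}
[7] bne  $r4, $r2, L11  →  {$r0:0, $r1:1, $r2:65534, $r3:1, $r4:65529, $r5:7}  ⟨branch taken⟩
[8] ori   $r2, $r5, 13  →  {$r0:0, $r1:1, $r2:15, $r3:1, $r4:65529, $r5:7}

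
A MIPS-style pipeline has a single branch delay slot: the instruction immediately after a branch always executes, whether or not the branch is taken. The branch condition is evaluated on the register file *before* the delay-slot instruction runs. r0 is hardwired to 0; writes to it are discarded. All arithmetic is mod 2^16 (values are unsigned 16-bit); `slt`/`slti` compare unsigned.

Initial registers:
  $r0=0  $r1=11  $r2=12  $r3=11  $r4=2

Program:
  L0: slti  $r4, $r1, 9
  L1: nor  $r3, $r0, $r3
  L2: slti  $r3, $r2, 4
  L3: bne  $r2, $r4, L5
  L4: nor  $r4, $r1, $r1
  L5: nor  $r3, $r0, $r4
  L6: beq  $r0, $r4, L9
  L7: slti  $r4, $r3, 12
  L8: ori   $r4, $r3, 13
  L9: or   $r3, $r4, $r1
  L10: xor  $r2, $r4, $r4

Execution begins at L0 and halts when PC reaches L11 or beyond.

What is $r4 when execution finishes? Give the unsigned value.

15

  step pc=0: slti  $r4, $r1, 9  regs=(0,11,12,11,0)
  step pc=1: nor  $r3, $r0, $r3  regs=(0,11,12,65524,0)
  step pc=2: slti  $r3, $r2, 4  regs=(0,11,12,0,0)
  step pc=3: bne  $r2, $r4, L5  cond=T  regs=(0,11,12,0,0)
  step pc=4: nor  $r4, $r1, $r1  regs=(0,11,12,0,65524)
  step pc=5: nor  $r3, $r0, $r4  regs=(0,11,12,11,65524)
  step pc=6: beq  $r0, $r4, L9  cond=F  regs=(0,11,12,11,65524)
  step pc=7: slti  $r4, $r3, 12  regs=(0,11,12,11,1)
  step pc=8: ori   $r4, $r3, 13  regs=(0,11,12,11,15)
  step pc=9: or   $r3, $r4, $r1  regs=(0,11,12,15,15)
  step pc=10: xor  $r2, $r4, $r4  regs=(0,11,0,15,15)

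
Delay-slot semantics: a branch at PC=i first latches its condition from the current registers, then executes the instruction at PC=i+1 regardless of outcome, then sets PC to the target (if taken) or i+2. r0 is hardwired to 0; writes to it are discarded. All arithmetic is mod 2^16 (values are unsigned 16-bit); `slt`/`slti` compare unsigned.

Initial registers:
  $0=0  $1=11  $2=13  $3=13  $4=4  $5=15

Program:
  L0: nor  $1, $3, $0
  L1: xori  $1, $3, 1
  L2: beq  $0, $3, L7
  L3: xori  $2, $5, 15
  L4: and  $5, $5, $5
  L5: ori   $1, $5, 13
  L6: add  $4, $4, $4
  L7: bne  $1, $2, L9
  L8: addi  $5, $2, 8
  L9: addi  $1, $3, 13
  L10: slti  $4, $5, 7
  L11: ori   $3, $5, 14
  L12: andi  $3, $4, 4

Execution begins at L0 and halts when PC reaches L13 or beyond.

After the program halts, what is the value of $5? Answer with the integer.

8

  step pc=0: nor  $1, $3, $0  regs=(0,65522,13,13,4,15)
  step pc=1: xori  $1, $3, 1  regs=(0,12,13,13,4,15)
  step pc=2: beq  $0, $3, L7  cond=F  regs=(0,12,13,13,4,15)
  step pc=3: xori  $2, $5, 15  regs=(0,12,0,13,4,15)
  step pc=4: and  $5, $5, $5  regs=(0,12,0,13,4,15)
  step pc=5: ori   $1, $5, 13  regs=(0,15,0,13,4,15)
  step pc=6: add  $4, $4, $4  regs=(0,15,0,13,8,15)
  step pc=7: bne  $1, $2, L9  cond=T  regs=(0,15,0,13,8,15)
  step pc=8: addi  $5, $2, 8  regs=(0,15,0,13,8,8)
  step pc=9: addi  $1, $3, 13  regs=(0,26,0,13,8,8)
  step pc=10: slti  $4, $5, 7  regs=(0,26,0,13,0,8)
  step pc=11: ori   $3, $5, 14  regs=(0,26,0,14,0,8)
  step pc=12: andi  $3, $4, 4  regs=(0,26,0,0,0,8)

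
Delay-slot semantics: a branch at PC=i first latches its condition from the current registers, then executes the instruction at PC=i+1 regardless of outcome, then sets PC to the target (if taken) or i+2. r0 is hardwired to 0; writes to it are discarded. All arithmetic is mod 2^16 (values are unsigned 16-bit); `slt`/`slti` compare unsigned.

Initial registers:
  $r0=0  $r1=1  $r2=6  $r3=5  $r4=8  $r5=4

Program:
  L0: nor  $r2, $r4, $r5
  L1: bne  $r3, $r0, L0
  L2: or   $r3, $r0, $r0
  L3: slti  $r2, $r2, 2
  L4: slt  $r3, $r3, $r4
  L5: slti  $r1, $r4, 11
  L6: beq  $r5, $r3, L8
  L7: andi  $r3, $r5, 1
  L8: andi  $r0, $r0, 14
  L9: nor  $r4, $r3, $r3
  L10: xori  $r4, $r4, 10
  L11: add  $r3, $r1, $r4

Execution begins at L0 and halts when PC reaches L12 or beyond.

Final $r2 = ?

  step pc=0: nor  $r2, $r4, $r5  regs=(0,1,65523,5,8,4)
  step pc=1: bne  $r3, $r0, L0  cond=T  regs=(0,1,65523,5,8,4)
  step pc=2: or   $r3, $r0, $r0  regs=(0,1,65523,0,8,4)
  step pc=0: nor  $r2, $r4, $r5  regs=(0,1,65523,0,8,4)
  step pc=1: bne  $r3, $r0, L0  cond=F  regs=(0,1,65523,0,8,4)
  step pc=2: or   $r3, $r0, $r0  regs=(0,1,65523,0,8,4)
  step pc=3: slti  $r2, $r2, 2  regs=(0,1,0,0,8,4)
  step pc=4: slt  $r3, $r3, $r4  regs=(0,1,0,1,8,4)
  step pc=5: slti  $r1, $r4, 11  regs=(0,1,0,1,8,4)
  step pc=6: beq  $r5, $r3, L8  cond=F  regs=(0,1,0,1,8,4)
  step pc=7: andi  $r3, $r5, 1  regs=(0,1,0,0,8,4)
  step pc=8: andi  $r0, $r0, 14  regs=(0,1,0,0,8,4)
  step pc=9: nor  $r4, $r3, $r3  regs=(0,1,0,0,65535,4)
  step pc=10: xori  $r4, $r4, 10  regs=(0,1,0,0,65525,4)
  step pc=11: add  $r3, $r1, $r4  regs=(0,1,0,65526,65525,4)

0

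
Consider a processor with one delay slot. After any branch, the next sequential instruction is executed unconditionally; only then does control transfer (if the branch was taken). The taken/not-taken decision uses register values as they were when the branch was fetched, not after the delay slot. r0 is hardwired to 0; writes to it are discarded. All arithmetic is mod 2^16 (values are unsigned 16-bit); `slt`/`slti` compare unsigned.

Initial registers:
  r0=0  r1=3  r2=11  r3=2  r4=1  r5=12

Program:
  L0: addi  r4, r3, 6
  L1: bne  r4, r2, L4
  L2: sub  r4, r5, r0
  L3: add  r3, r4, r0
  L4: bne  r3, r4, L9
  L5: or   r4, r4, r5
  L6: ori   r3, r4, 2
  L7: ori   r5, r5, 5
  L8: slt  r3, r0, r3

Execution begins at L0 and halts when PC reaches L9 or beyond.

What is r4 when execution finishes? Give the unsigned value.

[0] addi  r4, r3, 6  →  {r0:0, r1:3, r2:11, r3:2, r4:8, r5:12}
[1] bne  r4, r2, L4  →  {r0:0, r1:3, r2:11, r3:2, r4:8, r5:12}  ⟨branch taken⟩
[2] sub  r4, r5, r0  →  {r0:0, r1:3, r2:11, r3:2, r4:12, r5:12}
[4] bne  r3, r4, L9  →  {r0:0, r1:3, r2:11, r3:2, r4:12, r5:12}  ⟨branch taken⟩
[5] or   r4, r4, r5  →  {r0:0, r1:3, r2:11, r3:2, r4:12, r5:12}

12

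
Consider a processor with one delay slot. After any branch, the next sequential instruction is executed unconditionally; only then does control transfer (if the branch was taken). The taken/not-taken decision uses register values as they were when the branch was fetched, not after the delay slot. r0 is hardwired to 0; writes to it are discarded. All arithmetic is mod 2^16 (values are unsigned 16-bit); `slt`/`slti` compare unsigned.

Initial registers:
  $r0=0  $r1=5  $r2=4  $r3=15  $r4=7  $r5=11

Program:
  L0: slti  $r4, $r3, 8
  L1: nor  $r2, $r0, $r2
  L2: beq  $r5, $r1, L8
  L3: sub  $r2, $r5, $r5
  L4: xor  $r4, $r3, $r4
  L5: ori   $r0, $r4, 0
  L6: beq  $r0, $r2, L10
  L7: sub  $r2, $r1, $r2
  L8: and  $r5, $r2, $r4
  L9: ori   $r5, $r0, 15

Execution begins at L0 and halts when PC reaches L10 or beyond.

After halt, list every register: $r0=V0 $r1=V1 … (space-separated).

#0 slti  $r4, $r3, 8 ; 0/5/4/15/0/11
#1 nor  $r2, $r0, $r2 ; 0/5/65531/15/0/11
#2 beq  $r5, $r1, L8 ; 0/5/65531/15/0/11 ; →fallthru
#3 sub  $r2, $r5, $r5 ; 0/5/0/15/0/11
#4 xor  $r4, $r3, $r4 ; 0/5/0/15/15/11
#5 ori   $r0, $r4, 0 ; 0/5/0/15/15/11
#6 beq  $r0, $r2, L10 ; 0/5/0/15/15/11 ; →target
#7 sub  $r2, $r1, $r2 ; 0/5/5/15/15/11

$r0=0 $r1=5 $r2=5 $r3=15 $r4=15 $r5=11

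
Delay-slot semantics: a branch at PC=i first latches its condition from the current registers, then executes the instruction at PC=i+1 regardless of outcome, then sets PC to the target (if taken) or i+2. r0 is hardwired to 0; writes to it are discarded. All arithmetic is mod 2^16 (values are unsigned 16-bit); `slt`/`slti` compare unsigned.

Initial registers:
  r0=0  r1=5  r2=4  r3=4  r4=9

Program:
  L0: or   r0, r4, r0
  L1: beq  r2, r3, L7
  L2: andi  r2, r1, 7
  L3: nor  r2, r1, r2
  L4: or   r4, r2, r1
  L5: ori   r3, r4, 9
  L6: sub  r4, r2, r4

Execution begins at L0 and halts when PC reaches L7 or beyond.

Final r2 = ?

  step pc=0: or   r0, r4, r0  regs=(0,5,4,4,9)
  step pc=1: beq  r2, r3, L7  cond=T  regs=(0,5,4,4,9)
  step pc=2: andi  r2, r1, 7  regs=(0,5,5,4,9)

5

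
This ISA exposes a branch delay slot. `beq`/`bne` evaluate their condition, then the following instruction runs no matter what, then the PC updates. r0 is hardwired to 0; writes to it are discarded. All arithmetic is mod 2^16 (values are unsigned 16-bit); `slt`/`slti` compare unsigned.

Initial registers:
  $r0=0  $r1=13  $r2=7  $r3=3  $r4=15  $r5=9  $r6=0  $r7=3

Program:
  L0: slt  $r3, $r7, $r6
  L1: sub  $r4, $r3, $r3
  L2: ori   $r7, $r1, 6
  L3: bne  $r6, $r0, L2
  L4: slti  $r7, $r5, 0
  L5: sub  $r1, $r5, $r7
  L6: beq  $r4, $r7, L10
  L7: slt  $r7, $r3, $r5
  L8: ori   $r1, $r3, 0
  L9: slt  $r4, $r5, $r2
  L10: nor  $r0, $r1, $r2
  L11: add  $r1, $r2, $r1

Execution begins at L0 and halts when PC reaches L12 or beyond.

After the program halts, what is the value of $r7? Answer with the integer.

#0 slt  $r3, $r7, $r6 ; 0/13/7/0/15/9/0/3
#1 sub  $r4, $r3, $r3 ; 0/13/7/0/0/9/0/3
#2 ori   $r7, $r1, 6 ; 0/13/7/0/0/9/0/15
#3 bne  $r6, $r0, L2 ; 0/13/7/0/0/9/0/15 ; →fallthru
#4 slti  $r7, $r5, 0 ; 0/13/7/0/0/9/0/0
#5 sub  $r1, $r5, $r7 ; 0/9/7/0/0/9/0/0
#6 beq  $r4, $r7, L10 ; 0/9/7/0/0/9/0/0 ; →target
#7 slt  $r7, $r3, $r5 ; 0/9/7/0/0/9/0/1
#10 nor  $r0, $r1, $r2 ; 0/9/7/0/0/9/0/1
#11 add  $r1, $r2, $r1 ; 0/16/7/0/0/9/0/1

1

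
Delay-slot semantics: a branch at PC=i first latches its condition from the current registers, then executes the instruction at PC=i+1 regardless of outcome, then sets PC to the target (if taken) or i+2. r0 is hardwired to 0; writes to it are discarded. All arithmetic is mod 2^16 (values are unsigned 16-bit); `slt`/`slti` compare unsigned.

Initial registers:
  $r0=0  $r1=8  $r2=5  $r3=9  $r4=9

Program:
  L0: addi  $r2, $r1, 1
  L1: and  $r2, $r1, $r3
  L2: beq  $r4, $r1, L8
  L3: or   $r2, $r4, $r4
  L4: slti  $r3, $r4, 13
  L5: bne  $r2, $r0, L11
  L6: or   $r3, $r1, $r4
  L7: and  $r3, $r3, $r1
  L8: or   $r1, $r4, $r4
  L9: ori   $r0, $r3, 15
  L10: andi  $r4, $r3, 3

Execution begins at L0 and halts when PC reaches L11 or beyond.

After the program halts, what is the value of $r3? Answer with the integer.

9

[0] addi  $r2, $r1, 1  →  {$r0:0, $r1:8, $r2:9, $r3:9, $r4:9}
[1] and  $r2, $r1, $r3  →  {$r0:0, $r1:8, $r2:8, $r3:9, $r4:9}
[2] beq  $r4, $r1, L8  →  {$r0:0, $r1:8, $r2:8, $r3:9, $r4:9}  ⟨branch fallthrough⟩
[3] or   $r2, $r4, $r4  →  {$r0:0, $r1:8, $r2:9, $r3:9, $r4:9}
[4] slti  $r3, $r4, 13  →  {$r0:0, $r1:8, $r2:9, $r3:1, $r4:9}
[5] bne  $r2, $r0, L11  →  {$r0:0, $r1:8, $r2:9, $r3:1, $r4:9}  ⟨branch taken⟩
[6] or   $r3, $r1, $r4  →  {$r0:0, $r1:8, $r2:9, $r3:9, $r4:9}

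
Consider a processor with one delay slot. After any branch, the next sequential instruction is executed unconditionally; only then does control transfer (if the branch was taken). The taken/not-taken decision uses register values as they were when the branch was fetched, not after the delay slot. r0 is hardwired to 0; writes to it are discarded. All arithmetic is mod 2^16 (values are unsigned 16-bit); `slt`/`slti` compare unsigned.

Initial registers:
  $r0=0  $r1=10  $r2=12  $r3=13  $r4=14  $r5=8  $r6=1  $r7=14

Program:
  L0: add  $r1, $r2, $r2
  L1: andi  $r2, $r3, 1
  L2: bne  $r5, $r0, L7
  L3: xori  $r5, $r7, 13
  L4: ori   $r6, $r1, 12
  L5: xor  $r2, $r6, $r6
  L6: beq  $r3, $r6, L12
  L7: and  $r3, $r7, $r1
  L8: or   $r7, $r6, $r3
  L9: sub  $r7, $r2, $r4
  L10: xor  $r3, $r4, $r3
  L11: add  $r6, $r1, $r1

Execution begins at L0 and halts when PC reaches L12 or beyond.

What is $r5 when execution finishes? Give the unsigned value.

3

  step pc=0: add  $r1, $r2, $r2  regs=(0,24,12,13,14,8,1,14)
  step pc=1: andi  $r2, $r3, 1  regs=(0,24,1,13,14,8,1,14)
  step pc=2: bne  $r5, $r0, L7  cond=T  regs=(0,24,1,13,14,8,1,14)
  step pc=3: xori  $r5, $r7, 13  regs=(0,24,1,13,14,3,1,14)
  step pc=7: and  $r3, $r7, $r1  regs=(0,24,1,8,14,3,1,14)
  step pc=8: or   $r7, $r6, $r3  regs=(0,24,1,8,14,3,1,9)
  step pc=9: sub  $r7, $r2, $r4  regs=(0,24,1,8,14,3,1,65523)
  step pc=10: xor  $r3, $r4, $r3  regs=(0,24,1,6,14,3,1,65523)
  step pc=11: add  $r6, $r1, $r1  regs=(0,24,1,6,14,3,48,65523)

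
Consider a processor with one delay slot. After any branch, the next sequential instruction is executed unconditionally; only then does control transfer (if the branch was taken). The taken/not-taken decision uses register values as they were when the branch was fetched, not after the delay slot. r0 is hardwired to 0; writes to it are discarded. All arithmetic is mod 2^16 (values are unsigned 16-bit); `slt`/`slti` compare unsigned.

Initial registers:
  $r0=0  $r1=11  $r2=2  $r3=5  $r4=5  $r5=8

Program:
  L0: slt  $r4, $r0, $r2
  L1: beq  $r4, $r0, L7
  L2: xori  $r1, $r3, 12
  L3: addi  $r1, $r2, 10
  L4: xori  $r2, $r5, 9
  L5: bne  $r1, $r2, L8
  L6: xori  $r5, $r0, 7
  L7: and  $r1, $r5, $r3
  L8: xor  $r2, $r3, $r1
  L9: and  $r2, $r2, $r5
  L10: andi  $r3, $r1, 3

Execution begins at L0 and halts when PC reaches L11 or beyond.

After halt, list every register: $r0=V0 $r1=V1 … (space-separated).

$r0=0 $r1=12 $r2=1 $r3=0 $r4=1 $r5=7

[0] slt  $r4, $r0, $r2  →  {$r0:0, $r1:11, $r2:2, $r3:5, $r4:1, $r5:8}
[1] beq  $r4, $r0, L7  →  {$r0:0, $r1:11, $r2:2, $r3:5, $r4:1, $r5:8}  ⟨branch fallthrough⟩
[2] xori  $r1, $r3, 12  →  {$r0:0, $r1:9, $r2:2, $r3:5, $r4:1, $r5:8}
[3] addi  $r1, $r2, 10  →  {$r0:0, $r1:12, $r2:2, $r3:5, $r4:1, $r5:8}
[4] xori  $r2, $r5, 9  →  {$r0:0, $r1:12, $r2:1, $r3:5, $r4:1, $r5:8}
[5] bne  $r1, $r2, L8  →  {$r0:0, $r1:12, $r2:1, $r3:5, $r4:1, $r5:8}  ⟨branch taken⟩
[6] xori  $r5, $r0, 7  →  {$r0:0, $r1:12, $r2:1, $r3:5, $r4:1, $r5:7}
[8] xor  $r2, $r3, $r1  →  {$r0:0, $r1:12, $r2:9, $r3:5, $r4:1, $r5:7}
[9] and  $r2, $r2, $r5  →  {$r0:0, $r1:12, $r2:1, $r3:5, $r4:1, $r5:7}
[10] andi  $r3, $r1, 3  →  {$r0:0, $r1:12, $r2:1, $r3:0, $r4:1, $r5:7}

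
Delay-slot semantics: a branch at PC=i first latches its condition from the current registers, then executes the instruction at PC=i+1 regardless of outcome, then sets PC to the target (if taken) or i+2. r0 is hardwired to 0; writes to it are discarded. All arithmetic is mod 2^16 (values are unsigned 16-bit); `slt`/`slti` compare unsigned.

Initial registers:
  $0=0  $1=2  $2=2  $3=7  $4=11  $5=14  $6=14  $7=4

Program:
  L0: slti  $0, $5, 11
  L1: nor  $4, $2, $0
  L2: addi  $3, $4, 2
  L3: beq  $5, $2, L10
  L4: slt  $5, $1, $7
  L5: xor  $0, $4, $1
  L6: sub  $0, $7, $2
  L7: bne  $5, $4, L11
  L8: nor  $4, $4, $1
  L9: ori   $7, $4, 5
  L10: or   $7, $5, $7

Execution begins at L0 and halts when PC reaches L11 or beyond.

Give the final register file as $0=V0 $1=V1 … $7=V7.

#0 slti  $0, $5, 11 ; 0/2/2/7/11/14/14/4
#1 nor  $4, $2, $0 ; 0/2/2/7/65533/14/14/4
#2 addi  $3, $4, 2 ; 0/2/2/65535/65533/14/14/4
#3 beq  $5, $2, L10 ; 0/2/2/65535/65533/14/14/4 ; →fallthru
#4 slt  $5, $1, $7 ; 0/2/2/65535/65533/1/14/4
#5 xor  $0, $4, $1 ; 0/2/2/65535/65533/1/14/4
#6 sub  $0, $7, $2 ; 0/2/2/65535/65533/1/14/4
#7 bne  $5, $4, L11 ; 0/2/2/65535/65533/1/14/4 ; →target
#8 nor  $4, $4, $1 ; 0/2/2/65535/0/1/14/4

$0=0 $1=2 $2=2 $3=65535 $4=0 $5=1 $6=14 $7=4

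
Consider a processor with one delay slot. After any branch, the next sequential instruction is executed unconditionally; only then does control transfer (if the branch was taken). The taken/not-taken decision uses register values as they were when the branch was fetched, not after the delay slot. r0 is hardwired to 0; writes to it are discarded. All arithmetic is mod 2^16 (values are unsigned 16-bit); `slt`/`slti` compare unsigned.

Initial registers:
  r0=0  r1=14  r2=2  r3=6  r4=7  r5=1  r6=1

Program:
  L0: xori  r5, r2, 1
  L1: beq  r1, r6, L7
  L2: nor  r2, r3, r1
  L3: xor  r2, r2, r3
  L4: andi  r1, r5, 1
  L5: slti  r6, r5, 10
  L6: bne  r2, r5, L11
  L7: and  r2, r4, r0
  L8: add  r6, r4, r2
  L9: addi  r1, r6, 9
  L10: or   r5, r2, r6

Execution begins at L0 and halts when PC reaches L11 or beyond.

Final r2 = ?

0

  step pc=0: xori  r5, r2, 1  regs=(0,14,2,6,7,3,1)
  step pc=1: beq  r1, r6, L7  cond=F  regs=(0,14,2,6,7,3,1)
  step pc=2: nor  r2, r3, r1  regs=(0,14,65521,6,7,3,1)
  step pc=3: xor  r2, r2, r3  regs=(0,14,65527,6,7,3,1)
  step pc=4: andi  r1, r5, 1  regs=(0,1,65527,6,7,3,1)
  step pc=5: slti  r6, r5, 10  regs=(0,1,65527,6,7,3,1)
  step pc=6: bne  r2, r5, L11  cond=T  regs=(0,1,65527,6,7,3,1)
  step pc=7: and  r2, r4, r0  regs=(0,1,0,6,7,3,1)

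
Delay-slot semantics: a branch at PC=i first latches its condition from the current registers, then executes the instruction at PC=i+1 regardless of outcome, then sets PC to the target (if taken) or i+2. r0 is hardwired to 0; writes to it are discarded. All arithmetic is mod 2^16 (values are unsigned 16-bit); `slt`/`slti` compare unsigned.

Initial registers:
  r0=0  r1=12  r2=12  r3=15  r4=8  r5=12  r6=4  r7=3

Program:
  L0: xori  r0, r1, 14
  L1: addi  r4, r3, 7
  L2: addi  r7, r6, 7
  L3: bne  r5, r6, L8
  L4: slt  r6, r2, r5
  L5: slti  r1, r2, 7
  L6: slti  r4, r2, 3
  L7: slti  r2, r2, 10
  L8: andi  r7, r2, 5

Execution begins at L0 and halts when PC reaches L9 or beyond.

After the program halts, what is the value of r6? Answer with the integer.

0

PC=0  xori  r0, r1, 14       | r0=0 r1=12 r2=12 r3=15 r4=8 r5=12 r6=4 r7=3
PC=1  addi  r4, r3, 7        | r0=0 r1=12 r2=12 r3=15 r4=22 r5=12 r6=4 r7=3
PC=2  addi  r7, r6, 7        | r0=0 r1=12 r2=12 r3=15 r4=22 r5=12 r6=4 r7=11
PC=3  bne  r5, r6, L8        | r0=0 r1=12 r2=12 r3=15 r4=22 r5=12 r6=4 r7=11  [TAKEN]
PC=4  slt  r6, r2, r5        | r0=0 r1=12 r2=12 r3=15 r4=22 r5=12 r6=0 r7=11
PC=8  andi  r7, r2, 5        | r0=0 r1=12 r2=12 r3=15 r4=22 r5=12 r6=0 r7=4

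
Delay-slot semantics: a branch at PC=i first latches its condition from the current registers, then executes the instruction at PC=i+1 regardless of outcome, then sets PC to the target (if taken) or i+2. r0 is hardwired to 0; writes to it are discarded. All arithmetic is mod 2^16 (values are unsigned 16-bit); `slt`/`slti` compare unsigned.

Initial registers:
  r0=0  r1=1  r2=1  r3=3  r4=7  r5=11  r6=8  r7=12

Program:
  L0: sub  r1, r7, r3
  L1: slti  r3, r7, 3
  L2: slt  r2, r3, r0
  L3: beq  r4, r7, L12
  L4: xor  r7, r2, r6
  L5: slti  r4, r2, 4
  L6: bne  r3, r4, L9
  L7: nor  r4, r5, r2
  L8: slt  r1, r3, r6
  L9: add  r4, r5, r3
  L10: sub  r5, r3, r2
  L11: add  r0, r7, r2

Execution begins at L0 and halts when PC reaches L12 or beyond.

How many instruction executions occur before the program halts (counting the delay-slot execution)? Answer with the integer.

11

  step pc=0: sub  r1, r7, r3  regs=(0,9,1,3,7,11,8,12)
  step pc=1: slti  r3, r7, 3  regs=(0,9,1,0,7,11,8,12)
  step pc=2: slt  r2, r3, r0  regs=(0,9,0,0,7,11,8,12)
  step pc=3: beq  r4, r7, L12  cond=F  regs=(0,9,0,0,7,11,8,12)
  step pc=4: xor  r7, r2, r6  regs=(0,9,0,0,7,11,8,8)
  step pc=5: slti  r4, r2, 4  regs=(0,9,0,0,1,11,8,8)
  step pc=6: bne  r3, r4, L9  cond=T  regs=(0,9,0,0,1,11,8,8)
  step pc=7: nor  r4, r5, r2  regs=(0,9,0,0,65524,11,8,8)
  step pc=9: add  r4, r5, r3  regs=(0,9,0,0,11,11,8,8)
  step pc=10: sub  r5, r3, r2  regs=(0,9,0,0,11,0,8,8)
  step pc=11: add  r0, r7, r2  regs=(0,9,0,0,11,0,8,8)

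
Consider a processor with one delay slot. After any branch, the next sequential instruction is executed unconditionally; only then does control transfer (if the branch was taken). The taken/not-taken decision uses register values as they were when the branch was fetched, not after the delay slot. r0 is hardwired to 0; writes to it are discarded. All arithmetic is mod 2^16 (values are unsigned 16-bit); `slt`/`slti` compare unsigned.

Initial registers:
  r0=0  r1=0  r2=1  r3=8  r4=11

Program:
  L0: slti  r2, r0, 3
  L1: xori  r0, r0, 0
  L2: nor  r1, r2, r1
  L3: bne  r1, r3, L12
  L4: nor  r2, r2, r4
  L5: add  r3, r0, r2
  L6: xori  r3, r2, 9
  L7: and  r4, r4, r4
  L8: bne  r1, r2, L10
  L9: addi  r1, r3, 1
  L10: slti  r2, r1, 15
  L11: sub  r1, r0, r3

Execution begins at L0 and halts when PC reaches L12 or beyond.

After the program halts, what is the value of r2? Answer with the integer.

65524

PC=0  slti  r2, r0, 3        | r0=0 r1=0 r2=1 r3=8 r4=11
PC=1  xori  r0, r0, 0        | r0=0 r1=0 r2=1 r3=8 r4=11
PC=2  nor  r1, r2, r1        | r0=0 r1=65534 r2=1 r3=8 r4=11
PC=3  bne  r1, r3, L12       | r0=0 r1=65534 r2=1 r3=8 r4=11  [TAKEN]
PC=4  nor  r2, r2, r4        | r0=0 r1=65534 r2=65524 r3=8 r4=11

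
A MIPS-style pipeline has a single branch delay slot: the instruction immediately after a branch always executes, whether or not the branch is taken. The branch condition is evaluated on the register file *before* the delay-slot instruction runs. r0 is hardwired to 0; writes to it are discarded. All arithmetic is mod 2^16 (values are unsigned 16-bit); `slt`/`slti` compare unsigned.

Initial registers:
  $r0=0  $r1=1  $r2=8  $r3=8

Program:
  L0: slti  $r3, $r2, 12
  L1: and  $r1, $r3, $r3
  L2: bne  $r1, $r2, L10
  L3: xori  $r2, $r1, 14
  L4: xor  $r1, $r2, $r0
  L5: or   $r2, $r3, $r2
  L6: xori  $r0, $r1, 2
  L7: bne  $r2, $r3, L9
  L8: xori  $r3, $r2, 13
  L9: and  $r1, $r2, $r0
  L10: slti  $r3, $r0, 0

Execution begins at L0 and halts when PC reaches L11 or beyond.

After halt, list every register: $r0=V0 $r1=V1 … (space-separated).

$r0=0 $r1=1 $r2=15 $r3=0

PC=0  slti  $r3, $r2, 12     | $r0=0 $r1=1 $r2=8 $r3=1
PC=1  and  $r1, $r3, $r3     | $r0=0 $r1=1 $r2=8 $r3=1
PC=2  bne  $r1, $r2, L10     | $r0=0 $r1=1 $r2=8 $r3=1  [TAKEN]
PC=3  xori  $r2, $r1, 14     | $r0=0 $r1=1 $r2=15 $r3=1
PC=10 slti  $r3, $r0, 0      | $r0=0 $r1=1 $r2=15 $r3=0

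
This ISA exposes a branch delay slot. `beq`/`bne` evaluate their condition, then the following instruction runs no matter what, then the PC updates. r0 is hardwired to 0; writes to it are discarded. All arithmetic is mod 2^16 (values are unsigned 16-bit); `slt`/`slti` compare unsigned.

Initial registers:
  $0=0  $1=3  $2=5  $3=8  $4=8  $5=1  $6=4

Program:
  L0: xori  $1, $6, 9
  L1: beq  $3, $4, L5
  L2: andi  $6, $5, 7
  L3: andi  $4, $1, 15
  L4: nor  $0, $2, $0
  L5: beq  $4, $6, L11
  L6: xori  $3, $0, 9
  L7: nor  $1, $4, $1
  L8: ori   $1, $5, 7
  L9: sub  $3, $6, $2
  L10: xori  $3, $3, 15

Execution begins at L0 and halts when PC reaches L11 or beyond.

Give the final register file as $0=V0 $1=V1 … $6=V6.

[0] xori  $1, $6, 9  →  {$0:0, $1:13, $2:5, $3:8, $4:8, $5:1, $6:4}
[1] beq  $3, $4, L5  →  {$0:0, $1:13, $2:5, $3:8, $4:8, $5:1, $6:4}  ⟨branch taken⟩
[2] andi  $6, $5, 7  →  {$0:0, $1:13, $2:5, $3:8, $4:8, $5:1, $6:1}
[5] beq  $4, $6, L11  →  {$0:0, $1:13, $2:5, $3:8, $4:8, $5:1, $6:1}  ⟨branch fallthrough⟩
[6] xori  $3, $0, 9  →  {$0:0, $1:13, $2:5, $3:9, $4:8, $5:1, $6:1}
[7] nor  $1, $4, $1  →  {$0:0, $1:65522, $2:5, $3:9, $4:8, $5:1, $6:1}
[8] ori   $1, $5, 7  →  {$0:0, $1:7, $2:5, $3:9, $4:8, $5:1, $6:1}
[9] sub  $3, $6, $2  →  {$0:0, $1:7, $2:5, $3:65532, $4:8, $5:1, $6:1}
[10] xori  $3, $3, 15  →  {$0:0, $1:7, $2:5, $3:65523, $4:8, $5:1, $6:1}

$0=0 $1=7 $2=5 $3=65523 $4=8 $5=1 $6=1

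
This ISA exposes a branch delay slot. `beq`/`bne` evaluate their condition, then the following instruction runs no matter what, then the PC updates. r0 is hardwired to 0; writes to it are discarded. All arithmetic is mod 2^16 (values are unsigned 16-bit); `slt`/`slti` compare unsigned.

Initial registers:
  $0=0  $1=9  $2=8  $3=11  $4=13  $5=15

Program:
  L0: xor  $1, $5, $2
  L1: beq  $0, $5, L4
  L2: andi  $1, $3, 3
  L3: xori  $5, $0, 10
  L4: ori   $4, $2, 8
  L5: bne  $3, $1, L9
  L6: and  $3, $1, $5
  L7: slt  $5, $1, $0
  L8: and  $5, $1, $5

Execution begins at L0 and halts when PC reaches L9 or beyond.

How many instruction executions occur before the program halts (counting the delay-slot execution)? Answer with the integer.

7

  step pc=0: xor  $1, $5, $2  regs=(0,7,8,11,13,15)
  step pc=1: beq  $0, $5, L4  cond=F  regs=(0,7,8,11,13,15)
  step pc=2: andi  $1, $3, 3  regs=(0,3,8,11,13,15)
  step pc=3: xori  $5, $0, 10  regs=(0,3,8,11,13,10)
  step pc=4: ori   $4, $2, 8  regs=(0,3,8,11,8,10)
  step pc=5: bne  $3, $1, L9  cond=T  regs=(0,3,8,11,8,10)
  step pc=6: and  $3, $1, $5  regs=(0,3,8,2,8,10)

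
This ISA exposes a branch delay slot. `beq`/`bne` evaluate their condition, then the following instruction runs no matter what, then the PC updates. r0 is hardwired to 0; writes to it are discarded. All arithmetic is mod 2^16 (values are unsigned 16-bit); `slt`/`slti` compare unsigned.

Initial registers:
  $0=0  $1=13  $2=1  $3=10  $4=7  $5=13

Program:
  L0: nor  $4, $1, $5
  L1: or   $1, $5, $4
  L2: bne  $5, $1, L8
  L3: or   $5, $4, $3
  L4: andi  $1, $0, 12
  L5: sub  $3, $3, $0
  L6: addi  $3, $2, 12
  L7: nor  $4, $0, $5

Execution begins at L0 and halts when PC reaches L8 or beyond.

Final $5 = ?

65530

[0] nor  $4, $1, $5  →  {$0:0, $1:13, $2:1, $3:10, $4:65522, $5:13}
[1] or   $1, $5, $4  →  {$0:0, $1:65535, $2:1, $3:10, $4:65522, $5:13}
[2] bne  $5, $1, L8  →  {$0:0, $1:65535, $2:1, $3:10, $4:65522, $5:13}  ⟨branch taken⟩
[3] or   $5, $4, $3  →  {$0:0, $1:65535, $2:1, $3:10, $4:65522, $5:65530}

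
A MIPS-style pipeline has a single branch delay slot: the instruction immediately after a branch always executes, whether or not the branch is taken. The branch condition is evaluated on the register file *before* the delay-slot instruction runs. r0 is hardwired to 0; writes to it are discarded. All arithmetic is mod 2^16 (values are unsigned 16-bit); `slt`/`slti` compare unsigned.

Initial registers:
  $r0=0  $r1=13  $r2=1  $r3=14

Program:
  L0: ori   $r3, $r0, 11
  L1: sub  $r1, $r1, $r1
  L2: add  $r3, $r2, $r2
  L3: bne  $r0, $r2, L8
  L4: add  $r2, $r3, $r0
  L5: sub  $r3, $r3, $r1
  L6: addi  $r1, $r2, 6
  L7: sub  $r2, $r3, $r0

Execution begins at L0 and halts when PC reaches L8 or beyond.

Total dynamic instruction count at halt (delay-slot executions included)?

5

#0 ori   $r3, $r0, 11 ; 0/13/1/11
#1 sub  $r1, $r1, $r1 ; 0/0/1/11
#2 add  $r3, $r2, $r2 ; 0/0/1/2
#3 bne  $r0, $r2, L8 ; 0/0/1/2 ; →target
#4 add  $r2, $r3, $r0 ; 0/0/2/2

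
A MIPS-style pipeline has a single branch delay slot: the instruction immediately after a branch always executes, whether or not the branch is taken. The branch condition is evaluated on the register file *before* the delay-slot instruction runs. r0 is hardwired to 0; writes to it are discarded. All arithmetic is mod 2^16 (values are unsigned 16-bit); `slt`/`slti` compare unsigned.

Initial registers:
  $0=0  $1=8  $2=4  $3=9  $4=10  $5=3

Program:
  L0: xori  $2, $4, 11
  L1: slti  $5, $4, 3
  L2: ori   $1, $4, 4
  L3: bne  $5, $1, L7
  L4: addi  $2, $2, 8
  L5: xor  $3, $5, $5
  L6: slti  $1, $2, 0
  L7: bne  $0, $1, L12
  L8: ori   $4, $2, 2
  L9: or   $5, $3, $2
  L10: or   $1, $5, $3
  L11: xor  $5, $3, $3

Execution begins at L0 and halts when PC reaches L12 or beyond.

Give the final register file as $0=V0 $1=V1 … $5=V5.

$0=0 $1=14 $2=9 $3=9 $4=11 $5=0

PC=0  xori  $2, $4, 11       | $0=0 $1=8 $2=1 $3=9 $4=10 $5=3
PC=1  slti  $5, $4, 3        | $0=0 $1=8 $2=1 $3=9 $4=10 $5=0
PC=2  ori   $1, $4, 4        | $0=0 $1=14 $2=1 $3=9 $4=10 $5=0
PC=3  bne  $5, $1, L7        | $0=0 $1=14 $2=1 $3=9 $4=10 $5=0  [TAKEN]
PC=4  addi  $2, $2, 8        | $0=0 $1=14 $2=9 $3=9 $4=10 $5=0
PC=7  bne  $0, $1, L12       | $0=0 $1=14 $2=9 $3=9 $4=10 $5=0  [TAKEN]
PC=8  ori   $4, $2, 2        | $0=0 $1=14 $2=9 $3=9 $4=11 $5=0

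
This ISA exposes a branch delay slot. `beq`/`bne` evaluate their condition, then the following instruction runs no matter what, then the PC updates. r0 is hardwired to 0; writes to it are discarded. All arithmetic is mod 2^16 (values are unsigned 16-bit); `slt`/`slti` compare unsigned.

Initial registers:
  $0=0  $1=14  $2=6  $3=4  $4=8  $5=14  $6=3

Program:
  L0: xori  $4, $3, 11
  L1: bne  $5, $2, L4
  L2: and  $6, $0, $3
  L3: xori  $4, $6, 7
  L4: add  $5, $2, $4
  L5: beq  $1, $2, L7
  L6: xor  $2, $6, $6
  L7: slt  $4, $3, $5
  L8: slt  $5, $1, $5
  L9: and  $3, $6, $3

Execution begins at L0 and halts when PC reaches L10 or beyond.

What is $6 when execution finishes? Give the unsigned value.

0

[0] xori  $4, $3, 11  →  {$0:0, $1:14, $2:6, $3:4, $4:15, $5:14, $6:3}
[1] bne  $5, $2, L4  →  {$0:0, $1:14, $2:6, $3:4, $4:15, $5:14, $6:3}  ⟨branch taken⟩
[2] and  $6, $0, $3  →  {$0:0, $1:14, $2:6, $3:4, $4:15, $5:14, $6:0}
[4] add  $5, $2, $4  →  {$0:0, $1:14, $2:6, $3:4, $4:15, $5:21, $6:0}
[5] beq  $1, $2, L7  →  {$0:0, $1:14, $2:6, $3:4, $4:15, $5:21, $6:0}  ⟨branch fallthrough⟩
[6] xor  $2, $6, $6  →  {$0:0, $1:14, $2:0, $3:4, $4:15, $5:21, $6:0}
[7] slt  $4, $3, $5  →  {$0:0, $1:14, $2:0, $3:4, $4:1, $5:21, $6:0}
[8] slt  $5, $1, $5  →  {$0:0, $1:14, $2:0, $3:4, $4:1, $5:1, $6:0}
[9] and  $3, $6, $3  →  {$0:0, $1:14, $2:0, $3:0, $4:1, $5:1, $6:0}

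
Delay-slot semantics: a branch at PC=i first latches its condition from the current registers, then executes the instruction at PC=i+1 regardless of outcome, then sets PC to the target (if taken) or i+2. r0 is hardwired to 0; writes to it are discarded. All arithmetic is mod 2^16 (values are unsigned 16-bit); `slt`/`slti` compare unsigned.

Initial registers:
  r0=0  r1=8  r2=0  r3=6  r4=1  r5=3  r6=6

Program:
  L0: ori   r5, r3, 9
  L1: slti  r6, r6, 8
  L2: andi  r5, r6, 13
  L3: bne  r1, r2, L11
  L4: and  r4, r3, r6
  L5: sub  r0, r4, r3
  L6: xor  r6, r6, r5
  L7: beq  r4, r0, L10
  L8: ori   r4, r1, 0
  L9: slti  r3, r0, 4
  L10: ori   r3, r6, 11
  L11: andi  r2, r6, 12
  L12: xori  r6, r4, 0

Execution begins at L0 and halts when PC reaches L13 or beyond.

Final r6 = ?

PC=0  ori   r5, r3, 9        | r0=0 r1=8 r2=0 r3=6 r4=1 r5=15 r6=6
PC=1  slti  r6, r6, 8        | r0=0 r1=8 r2=0 r3=6 r4=1 r5=15 r6=1
PC=2  andi  r5, r6, 13       | r0=0 r1=8 r2=0 r3=6 r4=1 r5=1 r6=1
PC=3  bne  r1, r2, L11       | r0=0 r1=8 r2=0 r3=6 r4=1 r5=1 r6=1  [TAKEN]
PC=4  and  r4, r3, r6        | r0=0 r1=8 r2=0 r3=6 r4=0 r5=1 r6=1
PC=11 andi  r2, r6, 12       | r0=0 r1=8 r2=0 r3=6 r4=0 r5=1 r6=1
PC=12 xori  r6, r4, 0        | r0=0 r1=8 r2=0 r3=6 r4=0 r5=1 r6=0

0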